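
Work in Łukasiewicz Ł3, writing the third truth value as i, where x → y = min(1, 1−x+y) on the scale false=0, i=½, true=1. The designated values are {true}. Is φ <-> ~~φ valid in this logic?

Every assignment of φ over {true, i, false} gives a value in {true}.
In particular, with φ=i: φ <-> ~~φ = true.

Yes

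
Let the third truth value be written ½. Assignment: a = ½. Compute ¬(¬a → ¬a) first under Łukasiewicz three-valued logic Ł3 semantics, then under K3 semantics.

F; ½

In Łukasiewicz three-valued logic Ł3: ¬a = ¬½ = ½
¬a = ¬½ = ½
¬a → ¬a = ½ → ½ = T
¬(¬a → ¬a) = ¬T = F
In K3: ¬a = ¬½ = ½
¬a = ¬½ = ½
¬a → ¬a = ½ → ½ = ½  [¬½ ∨ ½]
¬(¬a → ¬a) = ¬½ = ½
They differ because Łukasiewicz three-valued logic Ł3 and K3 treat ½ differently under implication.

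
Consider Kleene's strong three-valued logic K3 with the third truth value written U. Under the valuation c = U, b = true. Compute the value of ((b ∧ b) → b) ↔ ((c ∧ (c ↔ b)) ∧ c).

b ∧ b = true ∧ true = true
(b ∧ b) → b = true → true = true
c ↔ b = U ↔ true = U
c ∧ (c ↔ b) = U ∧ U = U
(c ∧ (c ↔ b)) ∧ c = U ∧ U = U
((b ∧ b) → b) ↔ ((c ∧ (c ↔ b)) ∧ c) = true ↔ U = U

U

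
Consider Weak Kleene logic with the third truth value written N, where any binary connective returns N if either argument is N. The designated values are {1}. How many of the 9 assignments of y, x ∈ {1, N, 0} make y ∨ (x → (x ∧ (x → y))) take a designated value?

3

Designated under: (y=1, x=1); (y=1, x=0); (y=0, x=0).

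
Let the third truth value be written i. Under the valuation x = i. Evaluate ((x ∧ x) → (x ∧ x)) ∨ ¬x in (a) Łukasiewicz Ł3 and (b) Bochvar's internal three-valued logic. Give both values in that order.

⊤; i

In Łukasiewicz Ł3: x ∧ x = i ∧ i = i
x ∧ x = i ∧ i = i
(x ∧ x) → (x ∧ x) = i → i = ⊤  [min(1, 1−½+½)]
¬x = ¬i = i
((x ∧ x) → (x ∧ x)) ∨ ¬x = ⊤ ∨ i = ⊤
In Bochvar's internal three-valued logic: x ∧ x = i ∧ i = i
x ∧ x = i ∧ i = i
(x ∧ x) → (x ∧ x) = i → i = i  [any arg is the third value ⇒ result is the third value]
¬x = ¬i = i
((x ∧ x) → (x ∧ x)) ∨ ¬x = i ∨ i = i
They differ because Łukasiewicz Ł3 and Bochvar's internal three-valued logic treat i differently under the binary connectives.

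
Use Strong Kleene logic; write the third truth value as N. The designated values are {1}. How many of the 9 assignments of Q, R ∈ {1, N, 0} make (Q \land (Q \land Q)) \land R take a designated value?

1

Designated under: (Q=1, R=1).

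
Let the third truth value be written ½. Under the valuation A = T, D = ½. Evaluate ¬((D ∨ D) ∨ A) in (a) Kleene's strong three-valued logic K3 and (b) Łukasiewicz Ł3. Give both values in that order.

F; F

In Kleene's strong three-valued logic K3: D ∨ D = ½ ∨ ½ = ½
(D ∨ D) ∨ A = ½ ∨ T = T
¬((D ∨ D) ∨ A) = ¬T = F
In Łukasiewicz Ł3: D ∨ D = ½ ∨ ½ = ½
(D ∨ D) ∨ A = ½ ∨ T = T
¬((D ∨ D) ∨ A) = ¬T = F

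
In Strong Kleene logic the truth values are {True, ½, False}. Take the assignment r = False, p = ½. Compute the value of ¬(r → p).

False

r → p = False → ½ = True  [¬False ∨ ½]
¬(r → p) = ¬True = False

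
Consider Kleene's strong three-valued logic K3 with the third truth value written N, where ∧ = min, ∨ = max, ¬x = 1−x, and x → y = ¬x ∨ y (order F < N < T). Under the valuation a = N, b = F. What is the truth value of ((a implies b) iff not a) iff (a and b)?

a implies b = N implies F = N  [not N or F]
not a = not N = N
(a implies b) iff not a = N iff N = N
a and b = N and F = F
((a implies b) iff not a) iff (a and b) = N iff F = N

N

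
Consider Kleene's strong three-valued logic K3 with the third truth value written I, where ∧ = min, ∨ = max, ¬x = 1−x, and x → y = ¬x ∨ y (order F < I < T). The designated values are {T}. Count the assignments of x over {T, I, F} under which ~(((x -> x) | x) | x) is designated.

x=T: F ·
x=I: I ·
x=F: F ·

0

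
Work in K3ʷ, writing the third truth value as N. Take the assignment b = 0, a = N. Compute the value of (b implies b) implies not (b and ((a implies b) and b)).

b implies b = 0 implies 0 = 1
a implies b = N implies 0 = N
(a implies b) and b = N and 0 = N
b and ((a implies b) and b) = 0 and N = N
not (b and ((a implies b) and b)) = not N = N
(b implies b) implies not (b and ((a implies b) and b)) = 1 implies N = N

N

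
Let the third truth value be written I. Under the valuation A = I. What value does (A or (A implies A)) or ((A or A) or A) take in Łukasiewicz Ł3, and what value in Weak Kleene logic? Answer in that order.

In Łukasiewicz Ł3: A implies A = I implies I = ⊤
A or (A implies A) = I or ⊤ = ⊤
A or A = I or I = I
(A or A) or A = I or I = I
(A or (A implies A)) or ((A or A) or A) = ⊤ or I = ⊤
In Weak Kleene logic: A implies A = I implies I = I  [any arg is the third value ⇒ result is the third value]
A or (A implies A) = I or I = I
A or A = I or I = I
(A or A) or A = I or I = I
(A or (A implies A)) or ((A or A) or A) = I or I = I
They differ because Łukasiewicz Ł3 and Weak Kleene logic treat I differently under the binary connectives.

⊤; I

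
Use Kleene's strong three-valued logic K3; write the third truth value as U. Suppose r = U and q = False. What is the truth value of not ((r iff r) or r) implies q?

U

r iff r = U iff U = U
(r iff r) or r = U or U = U
not ((r iff r) or r) = not U = U
not ((r iff r) or r) implies q = U implies False = U  [not U or False]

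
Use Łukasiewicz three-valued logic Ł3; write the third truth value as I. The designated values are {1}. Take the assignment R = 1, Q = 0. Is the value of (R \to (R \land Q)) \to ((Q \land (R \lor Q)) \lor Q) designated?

R \land Q = 1 \land 0 = 0
R \to (R \land Q) = 1 \to 0 = 0
R \lor Q = 1 \lor 0 = 1
Q \land (R \lor Q) = 0 \land 1 = 0
(Q \land (R \lor Q)) \lor Q = 0 \lor 0 = 0
(R \to (R \land Q)) \to ((Q \land (R \lor Q)) \lor Q) = 0 \to 0 = 1
1 ∈ {1}.

Yes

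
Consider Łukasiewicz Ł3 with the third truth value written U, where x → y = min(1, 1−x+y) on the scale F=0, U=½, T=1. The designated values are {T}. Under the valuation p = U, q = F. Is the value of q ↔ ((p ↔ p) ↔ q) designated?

Yes

p ↔ p = U ↔ U = T
(p ↔ p) ↔ q = T ↔ F = F
q ↔ ((p ↔ p) ↔ q) = F ↔ F = T
T ∈ {T}.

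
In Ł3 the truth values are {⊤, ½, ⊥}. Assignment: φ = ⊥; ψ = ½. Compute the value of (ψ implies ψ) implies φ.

⊥

ψ implies ψ = ½ implies ½ = ⊤  [min(1, 1−½+½)]
(ψ implies ψ) implies φ = ⊤ implies ⊥ = ⊥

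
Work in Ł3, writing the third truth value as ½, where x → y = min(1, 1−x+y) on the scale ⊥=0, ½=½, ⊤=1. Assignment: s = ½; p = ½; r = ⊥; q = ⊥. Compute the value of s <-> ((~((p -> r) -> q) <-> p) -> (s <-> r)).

p -> r = ½ -> ⊥ = ½  [min(1, 1−½+0)]
(p -> r) -> q = ½ -> ⊥ = ½
~((p -> r) -> q) = ~½ = ½
~((p -> r) -> q) <-> p = ½ <-> ½ = ⊤
s <-> r = ½ <-> ⊥ = ½
(~((p -> r) -> q) <-> p) -> (s <-> r) = ⊤ -> ½ = ½
s <-> ((~((p -> r) -> q) <-> p) -> (s <-> r)) = ½ <-> ½ = ⊤

⊤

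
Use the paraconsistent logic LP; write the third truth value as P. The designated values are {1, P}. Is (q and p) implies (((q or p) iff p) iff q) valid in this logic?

Every assignment of q, p over {1, P, 0} gives a value in {1, P}.
In particular, with q=P, p=P: (q and p) implies (((q or p) iff p) iff q) = P.

Yes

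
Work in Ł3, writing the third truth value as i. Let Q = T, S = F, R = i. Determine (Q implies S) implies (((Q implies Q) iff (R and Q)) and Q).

Q implies S = T implies F = F
Q implies Q = T implies T = T
R and Q = i and T = i
(Q implies Q) iff (R and Q) = T iff i = i  [1 − |1−½|]
((Q implies Q) iff (R and Q)) and Q = i and T = i
(Q implies S) implies (((Q implies Q) iff (R and Q)) and Q) = F implies i = T

T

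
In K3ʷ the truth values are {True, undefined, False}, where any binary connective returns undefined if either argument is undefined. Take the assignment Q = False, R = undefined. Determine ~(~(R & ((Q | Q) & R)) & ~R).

Q | Q = False | False = False
(Q | Q) & R = False & undefined = undefined
R & ((Q | Q) & R) = undefined & undefined = undefined
~(R & ((Q | Q) & R)) = ~undefined = undefined
~R = ~undefined = undefined
~(R & ((Q | Q) & R)) & ~R = undefined & undefined = undefined
~(~(R & ((Q | Q) & R)) & ~R) = ~undefined = undefined

undefined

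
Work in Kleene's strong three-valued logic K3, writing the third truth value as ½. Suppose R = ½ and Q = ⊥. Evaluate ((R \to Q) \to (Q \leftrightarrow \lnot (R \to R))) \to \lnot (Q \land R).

R \to Q = ½ \to ⊥ = ½  [\lnot ½ \lor ⊥]
R \to R = ½ \to ½ = ½
\lnot (R \to R) = \lnot ½ = ½
Q \leftrightarrow \lnot (R \to R) = ⊥ \leftrightarrow ½ = ½
(R \to Q) \to (Q \leftrightarrow \lnot (R \to R)) = ½ \to ½ = ½
Q \land R = ⊥ \land ½ = ⊥
\lnot (Q \land R) = \lnot ⊥ = ⊤
((R \to Q) \to (Q \leftrightarrow \lnot (R \to R))) \to \lnot (Q \land R) = ½ \to ⊤ = ⊤

⊤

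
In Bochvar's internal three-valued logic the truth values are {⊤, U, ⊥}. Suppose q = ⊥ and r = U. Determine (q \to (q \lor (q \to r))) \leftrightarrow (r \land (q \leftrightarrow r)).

q \to r = ⊥ \to U = U
q \lor (q \to r) = ⊥ \lor U = U
q \to (q \lor (q \to r)) = ⊥ \to U = U
q \leftrightarrow r = ⊥ \leftrightarrow U = U
r \land (q \leftrightarrow r) = U \land U = U
(q \to (q \lor (q \to r))) \leftrightarrow (r \land (q \leftrightarrow r)) = U \leftrightarrow U = U

U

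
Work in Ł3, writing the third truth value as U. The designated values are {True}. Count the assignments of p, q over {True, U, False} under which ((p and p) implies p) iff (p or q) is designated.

Of the 9 assignments, 5 give a value in {True}.

5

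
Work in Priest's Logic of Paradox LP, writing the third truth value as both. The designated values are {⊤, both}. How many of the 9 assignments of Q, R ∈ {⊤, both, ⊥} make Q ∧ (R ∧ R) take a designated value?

Designated under: (Q=⊤, R=⊤); (Q=⊤, R=both); (Q=both, R=⊤); (Q=both, R=both).

4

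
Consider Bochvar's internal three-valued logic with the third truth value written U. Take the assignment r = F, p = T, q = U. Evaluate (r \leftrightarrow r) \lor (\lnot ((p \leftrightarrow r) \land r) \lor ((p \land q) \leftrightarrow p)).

U

r \leftrightarrow r = F \leftrightarrow F = T
p \leftrightarrow r = T \leftrightarrow F = F
(p \leftrightarrow r) \land r = F \land F = F
\lnot ((p \leftrightarrow r) \land r) = \lnot F = T
p \land q = T \land U = U
(p \land q) \leftrightarrow p = U \leftrightarrow T = U
\lnot ((p \leftrightarrow r) \land r) \lor ((p \land q) \leftrightarrow p) = T \lor U = U
(r \leftrightarrow r) \lor (\lnot ((p \leftrightarrow r) \land r) \lor ((p \land q) \leftrightarrow p)) = T \lor U = U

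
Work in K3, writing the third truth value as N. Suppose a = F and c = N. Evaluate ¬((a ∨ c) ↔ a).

N

a ∨ c = F ∨ N = N
(a ∨ c) ↔ a = N ↔ F = N
¬((a ∨ c) ↔ a) = ¬N = N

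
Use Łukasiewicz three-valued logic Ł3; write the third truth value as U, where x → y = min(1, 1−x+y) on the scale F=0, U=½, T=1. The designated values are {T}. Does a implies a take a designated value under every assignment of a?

Yes

Every assignment of a over {T, U, F} gives a value in {T}.
In particular, with a=U: a implies a = T.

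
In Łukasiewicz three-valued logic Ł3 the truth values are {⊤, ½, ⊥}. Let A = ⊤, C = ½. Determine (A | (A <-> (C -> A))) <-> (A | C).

C -> A = ½ -> ⊤ = ⊤
A <-> (C -> A) = ⊤ <-> ⊤ = ⊤
A | (A <-> (C -> A)) = ⊤ | ⊤ = ⊤
A | C = ⊤ | ½ = ⊤
(A | (A <-> (C -> A))) <-> (A | C) = ⊤ <-> ⊤ = ⊤

⊤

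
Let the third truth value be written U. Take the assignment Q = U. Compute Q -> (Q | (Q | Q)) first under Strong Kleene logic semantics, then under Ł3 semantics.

In Strong Kleene logic: Q | Q = U | U = U
Q | (Q | Q) = U | U = U
Q -> (Q | (Q | Q)) = U -> U = U
In Ł3: Q | Q = U | U = U
Q | (Q | Q) = U | U = U
Q -> (Q | (Q | Q)) = U -> U = ⊤  [min(1, 1−½+½)]
They differ because Strong Kleene logic and Ł3 treat U differently under implication.

U; ⊤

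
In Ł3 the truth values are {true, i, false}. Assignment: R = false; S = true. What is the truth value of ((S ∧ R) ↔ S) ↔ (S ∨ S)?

false

S ∧ R = true ∧ false = false
(S ∧ R) ↔ S = false ↔ true = false
S ∨ S = true ∨ true = true
((S ∧ R) ↔ S) ↔ (S ∨ S) = false ↔ true = false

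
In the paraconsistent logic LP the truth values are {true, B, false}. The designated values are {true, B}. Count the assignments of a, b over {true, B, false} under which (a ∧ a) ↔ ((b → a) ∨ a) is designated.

8

Of the 9 assignments, 8 give a value in {true, B}.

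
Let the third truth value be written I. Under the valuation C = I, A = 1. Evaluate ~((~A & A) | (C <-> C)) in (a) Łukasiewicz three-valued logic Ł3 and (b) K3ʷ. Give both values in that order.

In Łukasiewicz three-valued logic Ł3: ~A = ~1 = 0
~A & A = 0 & 1 = 0
C <-> C = I <-> I = 1  [1 − |½−½|]
(~A & A) | (C <-> C) = 0 | 1 = 1
~((~A & A) | (C <-> C)) = ~1 = 0
In K3ʷ: ~A = ~1 = 0
~A & A = 0 & 1 = 0
C <-> C = I <-> I = I
(~A & A) | (C <-> C) = 0 | I = I
~((~A & A) | (C <-> C)) = ~I = I
They differ because Łukasiewicz three-valued logic Ł3 and K3ʷ treat I differently under the binary connectives.

0; I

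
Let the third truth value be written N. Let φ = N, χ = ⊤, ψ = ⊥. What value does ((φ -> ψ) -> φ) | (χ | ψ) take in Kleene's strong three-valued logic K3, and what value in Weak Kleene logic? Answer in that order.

⊤; N

In Kleene's strong three-valued logic K3: φ -> ψ = N -> ⊥ = N
(φ -> ψ) -> φ = N -> N = N
χ | ψ = ⊤ | ⊥ = ⊤
((φ -> ψ) -> φ) | (χ | ψ) = N | ⊤ = ⊤
In Weak Kleene logic: φ -> ψ = N -> ⊥ = N  [any arg is the third value ⇒ result is the third value]
(φ -> ψ) -> φ = N -> N = N
χ | ψ = ⊤ | ⊥ = ⊤
((φ -> ψ) -> φ) | (χ | ψ) = N | ⊤ = N
They differ because Kleene's strong three-valued logic K3 and Weak Kleene logic treat N differently under the binary connectives.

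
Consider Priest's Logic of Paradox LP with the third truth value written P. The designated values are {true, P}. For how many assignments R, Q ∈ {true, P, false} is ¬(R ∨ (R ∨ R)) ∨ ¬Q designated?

Of the 9 assignments, 8 give a value in {true, P}.

8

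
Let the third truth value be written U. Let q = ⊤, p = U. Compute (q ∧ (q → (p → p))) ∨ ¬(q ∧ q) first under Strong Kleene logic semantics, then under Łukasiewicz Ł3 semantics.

In Strong Kleene logic: p → p = U → U = U  [¬U ∨ U]
q → (p → p) = ⊤ → U = U
q ∧ (q → (p → p)) = ⊤ ∧ U = U
q ∧ q = ⊤ ∧ ⊤ = ⊤
¬(q ∧ q) = ¬⊤ = ⊥
(q ∧ (q → (p → p))) ∨ ¬(q ∧ q) = U ∨ ⊥ = U
In Łukasiewicz Ł3: p → p = U → U = ⊤
q → (p → p) = ⊤ → ⊤ = ⊤
q ∧ (q → (p → p)) = ⊤ ∧ ⊤ = ⊤
q ∧ q = ⊤ ∧ ⊤ = ⊤
¬(q ∧ q) = ¬⊤ = ⊥
(q ∧ (q → (p → p))) ∨ ¬(q ∧ q) = ⊤ ∨ ⊥ = ⊤
They differ because Strong Kleene logic and Łukasiewicz Ł3 treat U differently under implication.

U; ⊤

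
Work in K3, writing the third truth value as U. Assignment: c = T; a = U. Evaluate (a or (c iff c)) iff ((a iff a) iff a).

U

c iff c = T iff T = T
a or (c iff c) = U or T = T
a iff a = U iff U = U
(a iff a) iff a = U iff U = U
(a or (c iff c)) iff ((a iff a) iff a) = T iff U = U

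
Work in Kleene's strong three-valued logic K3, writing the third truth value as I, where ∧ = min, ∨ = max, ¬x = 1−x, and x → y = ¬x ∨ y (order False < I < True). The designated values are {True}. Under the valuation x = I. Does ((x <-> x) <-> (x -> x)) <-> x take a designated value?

x <-> x = I <-> I = I
x -> x = I -> I = I  [~I | I]
(x <-> x) <-> (x -> x) = I <-> I = I
((x <-> x) <-> (x -> x)) <-> x = I <-> I = I
I ∉ {True}.

No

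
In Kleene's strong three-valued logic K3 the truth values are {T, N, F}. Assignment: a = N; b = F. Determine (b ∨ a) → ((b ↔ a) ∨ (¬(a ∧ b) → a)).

N

b ∨ a = F ∨ N = N
b ↔ a = F ↔ N = N
a ∧ b = N ∧ F = F
¬(a ∧ b) = ¬F = T
¬(a ∧ b) → a = T → N = N  [¬T ∨ N]
(b ↔ a) ∨ (¬(a ∧ b) → a) = N ∨ N = N
(b ∨ a) → ((b ↔ a) ∨ (¬(a ∧ b) → a)) = N → N = N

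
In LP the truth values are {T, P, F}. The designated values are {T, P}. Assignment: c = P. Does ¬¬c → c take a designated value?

¬c = ¬P = P
¬¬c = ¬P = P
¬¬c → c = P → P = P
P ∈ {T, P}.

Yes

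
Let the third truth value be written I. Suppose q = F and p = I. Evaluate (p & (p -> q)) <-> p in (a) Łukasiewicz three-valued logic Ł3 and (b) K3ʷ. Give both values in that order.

In Łukasiewicz three-valued logic Ł3: p -> q = I -> F = I  [min(1, 1−½+0)]
p & (p -> q) = I & I = I
(p & (p -> q)) <-> p = I <-> I = T
In K3ʷ: p -> q = I -> F = I  [any arg is the third value ⇒ result is the third value]
p & (p -> q) = I & I = I
(p & (p -> q)) <-> p = I <-> I = I
They differ because Łukasiewicz three-valued logic Ł3 and K3ʷ treat I differently under the binary connectives.

T; I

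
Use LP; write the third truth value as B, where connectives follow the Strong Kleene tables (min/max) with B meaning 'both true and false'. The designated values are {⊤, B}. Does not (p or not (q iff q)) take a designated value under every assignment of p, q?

No

Countermodel: p=⊤, q=⊤ gives ⊥, which is not designated.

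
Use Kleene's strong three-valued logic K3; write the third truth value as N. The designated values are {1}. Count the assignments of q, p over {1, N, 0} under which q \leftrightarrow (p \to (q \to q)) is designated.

Designated under: (q=1, p=1); (q=1, p=N); (q=1, p=0).

3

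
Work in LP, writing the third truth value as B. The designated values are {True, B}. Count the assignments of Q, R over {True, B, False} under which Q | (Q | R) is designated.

Of the 9 assignments, 8 give a value in {True, B}.

8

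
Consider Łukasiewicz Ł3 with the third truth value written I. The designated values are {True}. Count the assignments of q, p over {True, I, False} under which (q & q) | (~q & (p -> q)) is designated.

Designated under: (q=True, p=True); (q=True, p=I); (q=True, p=False); (q=False, p=False).

4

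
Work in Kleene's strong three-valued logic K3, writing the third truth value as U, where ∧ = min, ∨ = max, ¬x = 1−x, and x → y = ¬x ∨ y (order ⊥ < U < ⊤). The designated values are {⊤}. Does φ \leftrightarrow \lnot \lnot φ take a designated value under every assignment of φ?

Countermodel: φ=U gives U, which is not designated.

No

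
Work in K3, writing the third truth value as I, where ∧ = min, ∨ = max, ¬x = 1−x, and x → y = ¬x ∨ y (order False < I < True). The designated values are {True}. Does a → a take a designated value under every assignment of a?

Countermodel: a=I gives I, which is not designated.

No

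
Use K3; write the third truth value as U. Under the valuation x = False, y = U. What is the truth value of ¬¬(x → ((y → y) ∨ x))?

True

y → y = U → U = U  [¬U ∨ U]
(y → y) ∨ x = U ∨ False = U
x → ((y → y) ∨ x) = False → U = True
¬(x → ((y → y) ∨ x)) = ¬True = False
¬¬(x → ((y → y) ∨ x)) = ¬False = True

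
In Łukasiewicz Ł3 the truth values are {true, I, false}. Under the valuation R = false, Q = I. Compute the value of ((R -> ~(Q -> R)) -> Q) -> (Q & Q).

true

Q -> R = I -> false = I  [min(1, 1−½+0)]
~(Q -> R) = ~I = I
R -> ~(Q -> R) = false -> I = true
(R -> ~(Q -> R)) -> Q = true -> I = I
Q & Q = I & I = I
((R -> ~(Q -> R)) -> Q) -> (Q & Q) = I -> I = true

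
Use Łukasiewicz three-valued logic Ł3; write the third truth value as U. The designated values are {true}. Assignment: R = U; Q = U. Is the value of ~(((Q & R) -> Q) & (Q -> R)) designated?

No

Q & R = U & U = U
(Q & R) -> Q = U -> U = true  [min(1, 1−½+½)]
Q -> R = U -> U = true
((Q & R) -> Q) & (Q -> R) = true & true = true
~(((Q & R) -> Q) & (Q -> R)) = ~true = false
false ∉ {true}.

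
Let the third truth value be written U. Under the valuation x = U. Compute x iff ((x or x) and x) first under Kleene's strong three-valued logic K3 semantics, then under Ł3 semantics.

U; True

In Kleene's strong three-valued logic K3: x or x = U or U = U
(x or x) and x = U and U = U
x iff ((x or x) and x) = U iff U = U
In Ł3: x or x = U or U = U
(x or x) and x = U and U = U
x iff ((x or x) and x) = U iff U = True  [1 − |½−½|]
They differ because Kleene's strong three-valued logic K3 and Ł3 treat U differently under implication.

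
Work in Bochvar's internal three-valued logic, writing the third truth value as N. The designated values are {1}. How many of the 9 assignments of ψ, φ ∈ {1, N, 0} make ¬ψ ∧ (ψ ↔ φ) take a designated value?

1

Designated under: (ψ=0, φ=0).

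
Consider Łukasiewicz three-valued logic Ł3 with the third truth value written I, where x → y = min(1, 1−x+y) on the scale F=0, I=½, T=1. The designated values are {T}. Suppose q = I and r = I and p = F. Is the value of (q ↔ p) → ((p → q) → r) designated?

q ↔ p = I ↔ F = I
p → q = F → I = T
(p → q) → r = T → I = I
(q ↔ p) → ((p → q) → r) = I → I = T
T ∈ {T}.

Yes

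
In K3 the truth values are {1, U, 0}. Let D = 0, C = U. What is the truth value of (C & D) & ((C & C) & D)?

C & D = U & 0 = 0
C & C = U & U = U
(C & C) & D = U & 0 = 0
(C & D) & ((C & C) & D) = 0 & 0 = 0

0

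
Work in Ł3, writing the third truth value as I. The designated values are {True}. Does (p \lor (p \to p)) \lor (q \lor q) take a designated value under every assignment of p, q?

Every assignment of p, q over {True, I, False} gives a value in {True}.
In particular, with p=I, q=I: (p \lor (p \to p)) \lor (q \lor q) = True.

Yes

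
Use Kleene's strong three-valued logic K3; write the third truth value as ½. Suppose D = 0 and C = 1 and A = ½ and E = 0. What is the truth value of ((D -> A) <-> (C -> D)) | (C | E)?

D -> A = 0 -> ½ = 1  [~0 | ½]
C -> D = 1 -> 0 = 0
(D -> A) <-> (C -> D) = 1 <-> 0 = 0
C | E = 1 | 0 = 1
((D -> A) <-> (C -> D)) | (C | E) = 0 | 1 = 1

1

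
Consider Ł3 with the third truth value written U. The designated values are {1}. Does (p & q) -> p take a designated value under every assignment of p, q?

Every assignment of p, q over {1, U, 0} gives a value in {1}.
In particular, with p=U, q=U: (p & q) -> p = 1.

Yes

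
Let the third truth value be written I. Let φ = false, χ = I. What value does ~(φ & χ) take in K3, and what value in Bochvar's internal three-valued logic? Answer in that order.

In K3: φ & χ = false & I = false
~(φ & χ) = ~false = true
In Bochvar's internal three-valued logic: φ & χ = false & I = I
~(φ & χ) = ~I = I
They differ because K3 and Bochvar's internal three-valued logic treat I differently under the binary connectives.

true; I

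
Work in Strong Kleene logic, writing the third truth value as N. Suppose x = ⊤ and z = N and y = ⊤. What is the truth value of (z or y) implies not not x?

z or y = N or ⊤ = ⊤
not x = not ⊤ = ⊥
not not x = not ⊥ = ⊤
(z or y) implies not not x = ⊤ implies ⊤ = ⊤

⊤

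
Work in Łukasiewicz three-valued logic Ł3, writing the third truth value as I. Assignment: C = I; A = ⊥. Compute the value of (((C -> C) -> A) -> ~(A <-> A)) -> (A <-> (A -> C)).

⊥

C -> C = I -> I = ⊤  [min(1, 1−½+½)]
(C -> C) -> A = ⊤ -> ⊥ = ⊥
A <-> A = ⊥ <-> ⊥ = ⊤
~(A <-> A) = ~⊤ = ⊥
((C -> C) -> A) -> ~(A <-> A) = ⊥ -> ⊥ = ⊤
A -> C = ⊥ -> I = ⊤
A <-> (A -> C) = ⊥ <-> ⊤ = ⊥
(((C -> C) -> A) -> ~(A <-> A)) -> (A <-> (A -> C)) = ⊤ -> ⊥ = ⊥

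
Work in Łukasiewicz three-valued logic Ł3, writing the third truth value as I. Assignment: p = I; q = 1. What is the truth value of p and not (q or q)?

q or q = 1 or 1 = 1
not (q or q) = not 1 = 0
p and not (q or q) = I and 0 = 0

0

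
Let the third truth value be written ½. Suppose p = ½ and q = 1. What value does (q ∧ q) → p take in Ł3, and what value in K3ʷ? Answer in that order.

½; ½

In Ł3: q ∧ q = 1 ∧ 1 = 1
(q ∧ q) → p = 1 → ½ = ½
In K3ʷ: q ∧ q = 1 ∧ 1 = 1
(q ∧ q) → p = 1 → ½ = ½  [any arg is the third value ⇒ result is the third value]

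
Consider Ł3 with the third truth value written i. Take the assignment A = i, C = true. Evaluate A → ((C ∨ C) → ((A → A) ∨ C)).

C ∨ C = true ∨ true = true
A → A = i → i = true  [min(1, 1−½+½)]
(A → A) ∨ C = true ∨ true = true
(C ∨ C) → ((A → A) ∨ C) = true → true = true
A → ((C ∨ C) → ((A → A) ∨ C)) = i → true = true

true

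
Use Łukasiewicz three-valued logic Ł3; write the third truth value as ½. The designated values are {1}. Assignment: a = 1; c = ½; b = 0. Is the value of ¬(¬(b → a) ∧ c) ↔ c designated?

b → a = 0 → 1 = 1
¬(b → a) = ¬1 = 0
¬(b → a) ∧ c = 0 ∧ ½ = 0
¬(¬(b → a) ∧ c) = ¬0 = 1
¬(¬(b → a) ∧ c) ↔ c = 1 ↔ ½ = ½  [1 − |1−½|]
½ ∉ {1}.

No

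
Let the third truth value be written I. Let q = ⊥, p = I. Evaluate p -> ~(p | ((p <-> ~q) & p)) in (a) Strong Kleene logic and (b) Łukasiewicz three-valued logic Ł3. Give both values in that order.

In Strong Kleene logic: ~q = ~⊥ = ⊤
p <-> ~q = I <-> ⊤ = I
(p <-> ~q) & p = I & I = I
p | ((p <-> ~q) & p) = I | I = I
~(p | ((p <-> ~q) & p)) = ~I = I
p -> ~(p | ((p <-> ~q) & p)) = I -> I = I  [~I | I]
In Łukasiewicz three-valued logic Ł3: ~q = ~⊥ = ⊤
p <-> ~q = I <-> ⊤ = I  [1 − |½−1|]
(p <-> ~q) & p = I & I = I
p | ((p <-> ~q) & p) = I | I = I
~(p | ((p <-> ~q) & p)) = ~I = I
p -> ~(p | ((p <-> ~q) & p)) = I -> I = ⊤
They differ because Strong Kleene logic and Łukasiewicz three-valued logic Ł3 treat I differently under implication.

I; ⊤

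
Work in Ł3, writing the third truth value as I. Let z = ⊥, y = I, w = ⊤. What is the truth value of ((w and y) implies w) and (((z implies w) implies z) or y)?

w and y = ⊤ and I = I
(w and y) implies w = I implies ⊤ = ⊤  [min(1, 1−½+1)]
z implies w = ⊥ implies ⊤ = ⊤
(z implies w) implies z = ⊤ implies ⊥ = ⊥
((z implies w) implies z) or y = ⊥ or I = I
((w and y) implies w) and (((z implies w) implies z) or y) = ⊤ and I = I

I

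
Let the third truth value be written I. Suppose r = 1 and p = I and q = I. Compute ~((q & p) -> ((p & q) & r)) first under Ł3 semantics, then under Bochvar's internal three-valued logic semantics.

0; I

In Ł3: q & p = I & I = I
p & q = I & I = I
(p & q) & r = I & 1 = I
(q & p) -> ((p & q) & r) = I -> I = 1
~((q & p) -> ((p & q) & r)) = ~1 = 0
In Bochvar's internal three-valued logic: q & p = I & I = I
p & q = I & I = I
(p & q) & r = I & 1 = I
(q & p) -> ((p & q) & r) = I -> I = I  [any arg is the third value ⇒ result is the third value]
~((q & p) -> ((p & q) & r)) = ~I = I
They differ because Ł3 and Bochvar's internal three-valued logic treat I differently under the binary connectives.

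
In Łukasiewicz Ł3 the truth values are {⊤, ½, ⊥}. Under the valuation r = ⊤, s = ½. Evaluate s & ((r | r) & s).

½

r | r = ⊤ | ⊤ = ⊤
(r | r) & s = ⊤ & ½ = ½
s & ((r | r) & s) = ½ & ½ = ½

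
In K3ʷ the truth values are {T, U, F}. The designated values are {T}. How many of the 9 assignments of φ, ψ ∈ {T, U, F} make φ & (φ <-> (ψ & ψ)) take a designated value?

1

Designated under: (φ=T, ψ=T).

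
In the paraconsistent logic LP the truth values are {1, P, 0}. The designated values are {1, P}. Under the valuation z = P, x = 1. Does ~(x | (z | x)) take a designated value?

No

z | x = P | 1 = 1
x | (z | x) = 1 | 1 = 1
~(x | (z | x)) = ~1 = 0
0 ∉ {1, P}.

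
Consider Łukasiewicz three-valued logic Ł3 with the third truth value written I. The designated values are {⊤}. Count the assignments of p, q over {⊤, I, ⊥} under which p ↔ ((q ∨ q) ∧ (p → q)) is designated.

Designated under: (p=⊤, q=⊤); (p=I, q=I); (p=⊥, q=⊥).

3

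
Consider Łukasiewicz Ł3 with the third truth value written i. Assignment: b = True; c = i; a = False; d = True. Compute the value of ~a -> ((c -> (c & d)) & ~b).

False

~a = ~False = True
c & d = i & True = i
c -> (c & d) = i -> i = True  [min(1, 1−½+½)]
~b = ~True = False
(c -> (c & d)) & ~b = True & False = False
~a -> ((c -> (c & d)) & ~b) = True -> False = False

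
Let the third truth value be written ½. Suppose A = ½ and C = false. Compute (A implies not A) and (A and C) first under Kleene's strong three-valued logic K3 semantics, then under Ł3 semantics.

In Kleene's strong three-valued logic K3: not A = not ½ = ½
A implies not A = ½ implies ½ = ½
A and C = ½ and false = false
(A implies not A) and (A and C) = ½ and false = false
In Ł3: not A = not ½ = ½
A implies not A = ½ implies ½ = true
A and C = ½ and false = false
(A implies not A) and (A and C) = true and false = false

false; false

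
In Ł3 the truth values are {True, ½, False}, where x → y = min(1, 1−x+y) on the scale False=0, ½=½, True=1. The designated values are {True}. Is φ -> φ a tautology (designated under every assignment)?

Yes

Every assignment of φ over {True, ½, False} gives a value in {True}.
In particular, with φ=½: φ -> φ = True.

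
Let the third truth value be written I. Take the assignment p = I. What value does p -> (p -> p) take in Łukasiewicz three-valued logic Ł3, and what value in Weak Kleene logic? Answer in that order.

In Łukasiewicz three-valued logic Ł3: p -> p = I -> I = ⊤  [min(1, 1−½+½)]
p -> (p -> p) = I -> ⊤ = ⊤
In Weak Kleene logic: p -> p = I -> I = I
p -> (p -> p) = I -> I = I
They differ because Łukasiewicz three-valued logic Ł3 and Weak Kleene logic treat I differently under the binary connectives.

⊤; I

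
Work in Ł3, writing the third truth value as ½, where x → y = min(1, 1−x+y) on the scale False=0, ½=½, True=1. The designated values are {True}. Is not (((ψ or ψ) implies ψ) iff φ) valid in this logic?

Countermodel: ψ=True, φ=True gives False, which is not designated.

No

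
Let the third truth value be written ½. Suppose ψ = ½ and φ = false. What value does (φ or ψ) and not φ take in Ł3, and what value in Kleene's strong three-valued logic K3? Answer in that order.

In Ł3: φ or ψ = false or ½ = ½
not φ = not false = true
(φ or ψ) and not φ = ½ and true = ½
In Kleene's strong three-valued logic K3: φ or ψ = false or ½ = ½
not φ = not false = true
(φ or ψ) and not φ = ½ and true = ½

½; ½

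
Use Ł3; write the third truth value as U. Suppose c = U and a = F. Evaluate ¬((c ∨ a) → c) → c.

c ∨ a = U ∨ F = U
(c ∨ a) → c = U → U = T  [min(1, 1−½+½)]
¬((c ∨ a) → c) = ¬T = F
¬((c ∨ a) → c) → c = F → U = T

T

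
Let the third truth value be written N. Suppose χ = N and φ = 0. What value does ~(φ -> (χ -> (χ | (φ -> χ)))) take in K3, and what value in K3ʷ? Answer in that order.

0; N

In K3: φ -> χ = 0 -> N = 1
χ | (φ -> χ) = N | 1 = 1
χ -> (χ | (φ -> χ)) = N -> 1 = 1
φ -> (χ -> (χ | (φ -> χ))) = 0 -> 1 = 1
~(φ -> (χ -> (χ | (φ -> χ)))) = ~1 = 0
In K3ʷ: φ -> χ = 0 -> N = N  [any arg is the third value ⇒ result is the third value]
χ | (φ -> χ) = N | N = N
χ -> (χ | (φ -> χ)) = N -> N = N
φ -> (χ -> (χ | (φ -> χ))) = 0 -> N = N
~(φ -> (χ -> (χ | (φ -> χ)))) = ~N = N
They differ because K3 and K3ʷ treat N differently under the binary connectives.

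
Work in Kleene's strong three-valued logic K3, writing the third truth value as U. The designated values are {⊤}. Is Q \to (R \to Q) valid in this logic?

Countermodel: Q=U, R=⊤ gives U, which is not designated.

No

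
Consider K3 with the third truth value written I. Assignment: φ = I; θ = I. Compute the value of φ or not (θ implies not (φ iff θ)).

I

φ iff θ = I iff I = I
not (φ iff θ) = not I = I
θ implies not (φ iff θ) = I implies I = I  [not I or I]
not (θ implies not (φ iff θ)) = not I = I
φ or not (θ implies not (φ iff θ)) = I or I = I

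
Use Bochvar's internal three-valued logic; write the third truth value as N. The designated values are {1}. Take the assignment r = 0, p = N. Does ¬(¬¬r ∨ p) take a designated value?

No

¬r = ¬0 = 1
¬¬r = ¬1 = 0
¬¬r ∨ p = 0 ∨ N = N
¬(¬¬r ∨ p) = ¬N = N
N ∉ {1}.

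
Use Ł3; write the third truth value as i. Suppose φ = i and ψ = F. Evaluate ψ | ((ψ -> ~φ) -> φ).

~φ = ~i = i
ψ -> ~φ = F -> i = T  [min(1, 1−0+½)]
(ψ -> ~φ) -> φ = T -> i = i
ψ | ((ψ -> ~φ) -> φ) = F | i = i

i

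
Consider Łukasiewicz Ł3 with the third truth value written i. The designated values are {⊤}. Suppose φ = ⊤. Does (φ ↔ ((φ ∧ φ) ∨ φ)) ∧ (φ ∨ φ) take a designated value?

Yes

φ ∧ φ = ⊤ ∧ ⊤ = ⊤
(φ ∧ φ) ∨ φ = ⊤ ∨ ⊤ = ⊤
φ ↔ ((φ ∧ φ) ∨ φ) = ⊤ ↔ ⊤ = ⊤
φ ∨ φ = ⊤ ∨ ⊤ = ⊤
(φ ↔ ((φ ∧ φ) ∨ φ)) ∧ (φ ∨ φ) = ⊤ ∧ ⊤ = ⊤
⊤ ∈ {⊤}.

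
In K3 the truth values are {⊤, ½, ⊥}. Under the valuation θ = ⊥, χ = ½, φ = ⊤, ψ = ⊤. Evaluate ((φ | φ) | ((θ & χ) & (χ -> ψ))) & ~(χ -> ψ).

⊥

φ | φ = ⊤ | ⊤ = ⊤
θ & χ = ⊥ & ½ = ⊥
χ -> ψ = ½ -> ⊤ = ⊤
(θ & χ) & (χ -> ψ) = ⊥ & ⊤ = ⊥
(φ | φ) | ((θ & χ) & (χ -> ψ)) = ⊤ | ⊥ = ⊤
χ -> ψ = ½ -> ⊤ = ⊤
~(χ -> ψ) = ~⊤ = ⊥
((φ | φ) | ((θ & χ) & (χ -> ψ))) & ~(χ -> ψ) = ⊤ & ⊥ = ⊥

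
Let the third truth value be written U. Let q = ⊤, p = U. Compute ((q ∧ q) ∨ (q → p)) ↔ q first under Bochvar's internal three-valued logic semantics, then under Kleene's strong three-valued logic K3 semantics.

U; ⊤

In Bochvar's internal three-valued logic: q ∧ q = ⊤ ∧ ⊤ = ⊤
q → p = ⊤ → U = U
(q ∧ q) ∨ (q → p) = ⊤ ∨ U = U
((q ∧ q) ∨ (q → p)) ↔ q = U ↔ ⊤ = U
In Kleene's strong three-valued logic K3: q ∧ q = ⊤ ∧ ⊤ = ⊤
q → p = ⊤ → U = U
(q ∧ q) ∨ (q → p) = ⊤ ∨ U = ⊤
((q ∧ q) ∨ (q → p)) ↔ q = ⊤ ↔ ⊤ = ⊤
They differ because Bochvar's internal three-valued logic and Kleene's strong three-valued logic K3 treat U differently under the binary connectives.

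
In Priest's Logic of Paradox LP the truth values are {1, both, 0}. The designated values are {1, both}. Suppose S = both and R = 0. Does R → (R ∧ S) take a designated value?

Yes

R ∧ S = 0 ∧ both = 0
R → (R ∧ S) = 0 → 0 = 1
1 ∈ {1, both}.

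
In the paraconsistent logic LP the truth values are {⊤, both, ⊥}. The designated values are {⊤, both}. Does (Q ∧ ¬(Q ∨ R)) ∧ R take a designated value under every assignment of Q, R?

Countermodel: Q=⊤, R=⊤ gives ⊥, which is not designated.

No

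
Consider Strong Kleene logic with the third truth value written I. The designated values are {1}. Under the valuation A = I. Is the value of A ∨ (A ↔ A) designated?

A ↔ A = I ↔ I = I
A ∨ (A ↔ A) = I ∨ I = I
I ∉ {1}.

No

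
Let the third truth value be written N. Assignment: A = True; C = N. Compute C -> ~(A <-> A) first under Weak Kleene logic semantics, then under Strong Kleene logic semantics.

In Weak Kleene logic: A <-> A = True <-> True = True
~(A <-> A) = ~True = False
C -> ~(A <-> A) = N -> False = N  [any arg is the third value ⇒ result is the third value]
In Strong Kleene logic: A <-> A = True <-> True = True
~(A <-> A) = ~True = False
C -> ~(A <-> A) = N -> False = N  [~N | False]

N; N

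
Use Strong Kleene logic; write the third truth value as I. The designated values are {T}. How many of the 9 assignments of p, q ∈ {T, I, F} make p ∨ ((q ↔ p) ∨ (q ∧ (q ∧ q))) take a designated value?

6

Of the 9 assignments, 6 give a value in {T}.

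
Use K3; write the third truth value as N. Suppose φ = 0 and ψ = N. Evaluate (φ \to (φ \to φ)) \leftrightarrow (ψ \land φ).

φ \to φ = 0 \to 0 = 1
φ \to (φ \to φ) = 0 \to 1 = 1
ψ \land φ = N \land 0 = 0
(φ \to (φ \to φ)) \leftrightarrow (ψ \land φ) = 1 \leftrightarrow 0 = 0

0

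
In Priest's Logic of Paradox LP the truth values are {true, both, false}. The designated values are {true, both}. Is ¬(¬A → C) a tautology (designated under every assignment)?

No

Countermodel: A=true, C=true gives false, which is not designated.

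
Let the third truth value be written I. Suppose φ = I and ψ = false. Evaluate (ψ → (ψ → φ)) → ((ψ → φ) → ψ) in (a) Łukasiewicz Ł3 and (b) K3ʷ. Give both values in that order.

In Łukasiewicz Ł3: ψ → φ = false → I = true
ψ → (ψ → φ) = false → true = true
ψ → φ = false → I = true
(ψ → φ) → ψ = true → false = false
(ψ → (ψ → φ)) → ((ψ → φ) → ψ) = true → false = false
In K3ʷ: ψ → φ = false → I = I  [any arg is the third value ⇒ result is the third value]
ψ → (ψ → φ) = false → I = I
ψ → φ = false → I = I
(ψ → φ) → ψ = I → false = I
(ψ → (ψ → φ)) → ((ψ → φ) → ψ) = I → I = I
They differ because Łukasiewicz Ł3 and K3ʷ treat I differently under the binary connectives.

false; I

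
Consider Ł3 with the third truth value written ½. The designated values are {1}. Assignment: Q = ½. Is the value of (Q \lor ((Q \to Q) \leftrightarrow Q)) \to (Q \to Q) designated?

Q \to Q = ½ \to ½ = 1
(Q \to Q) \leftrightarrow Q = 1 \leftrightarrow ½ = ½
Q \lor ((Q \to Q) \leftrightarrow Q) = ½ \lor ½ = ½
Q \to Q = ½ \to ½ = 1
(Q \lor ((Q \to Q) \leftrightarrow Q)) \to (Q \to Q) = ½ \to 1 = 1
1 ∈ {1}.

Yes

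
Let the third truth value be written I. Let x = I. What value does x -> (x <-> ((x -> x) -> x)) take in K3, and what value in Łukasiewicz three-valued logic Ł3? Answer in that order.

In K3: x -> x = I -> I = I
(x -> x) -> x = I -> I = I
x <-> ((x -> x) -> x) = I <-> I = I
x -> (x <-> ((x -> x) -> x)) = I -> I = I
In Łukasiewicz three-valued logic Ł3: x -> x = I -> I = 1  [min(1, 1−½+½)]
(x -> x) -> x = 1 -> I = I
x <-> ((x -> x) -> x) = I <-> I = 1
x -> (x <-> ((x -> x) -> x)) = I -> 1 = 1
They differ because K3 and Łukasiewicz three-valued logic Ł3 treat I differently under implication.

I; 1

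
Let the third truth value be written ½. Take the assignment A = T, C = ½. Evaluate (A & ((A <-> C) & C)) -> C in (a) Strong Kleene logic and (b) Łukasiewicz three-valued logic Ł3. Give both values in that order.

½; T

In Strong Kleene logic: A <-> C = T <-> ½ = ½
(A <-> C) & C = ½ & ½ = ½
A & ((A <-> C) & C) = T & ½ = ½
(A & ((A <-> C) & C)) -> C = ½ -> ½ = ½
In Łukasiewicz three-valued logic Ł3: A <-> C = T <-> ½ = ½  [1 − |1−½|]
(A <-> C) & C = ½ & ½ = ½
A & ((A <-> C) & C) = T & ½ = ½
(A & ((A <-> C) & C)) -> C = ½ -> ½ = T
They differ because Strong Kleene logic and Łukasiewicz three-valued logic Ł3 treat ½ differently under implication.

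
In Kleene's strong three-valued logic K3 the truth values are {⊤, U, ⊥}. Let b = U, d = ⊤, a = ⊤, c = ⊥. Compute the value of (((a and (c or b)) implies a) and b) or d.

c or b = ⊥ or U = U
a and (c or b) = ⊤ and U = U
(a and (c or b)) implies a = U implies ⊤ = ⊤
((a and (c or b)) implies a) and b = ⊤ and U = U
(((a and (c or b)) implies a) and b) or d = U or ⊤ = ⊤

⊤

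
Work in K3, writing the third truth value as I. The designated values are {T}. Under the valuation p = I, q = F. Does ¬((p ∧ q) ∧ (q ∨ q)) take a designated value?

p ∧ q = I ∧ F = F
q ∨ q = F ∨ F = F
(p ∧ q) ∧ (q ∨ q) = F ∧ F = F
¬((p ∧ q) ∧ (q ∨ q)) = ¬F = T
T ∈ {T}.

Yes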